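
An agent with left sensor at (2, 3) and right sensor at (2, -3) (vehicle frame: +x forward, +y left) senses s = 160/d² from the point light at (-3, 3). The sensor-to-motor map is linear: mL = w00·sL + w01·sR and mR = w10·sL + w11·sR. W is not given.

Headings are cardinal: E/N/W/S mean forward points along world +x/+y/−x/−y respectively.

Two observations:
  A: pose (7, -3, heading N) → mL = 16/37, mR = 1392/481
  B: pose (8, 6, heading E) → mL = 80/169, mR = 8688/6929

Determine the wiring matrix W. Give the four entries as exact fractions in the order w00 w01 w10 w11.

obs A: pose=(7,-3,N) → sL=32/13, sR=32/37, mL=16/37, mR=1392/481
obs B: pose=(8,6,E) → sL=32/41, sR=160/169, mL=80/169, mR=8688/6929
sensor matrix S = [[32/13, 32/37], [32/41, 160/169]]; det S = 5517312/3332849
solve [mL_A; mL_B] = S·[w00; w01] and [mR_A; mR_B] = S·[w10; w11]:
  w00 = 0, w01 = 1/2, w10 = 1, w11 = 1/2

0 1/2 1 1/2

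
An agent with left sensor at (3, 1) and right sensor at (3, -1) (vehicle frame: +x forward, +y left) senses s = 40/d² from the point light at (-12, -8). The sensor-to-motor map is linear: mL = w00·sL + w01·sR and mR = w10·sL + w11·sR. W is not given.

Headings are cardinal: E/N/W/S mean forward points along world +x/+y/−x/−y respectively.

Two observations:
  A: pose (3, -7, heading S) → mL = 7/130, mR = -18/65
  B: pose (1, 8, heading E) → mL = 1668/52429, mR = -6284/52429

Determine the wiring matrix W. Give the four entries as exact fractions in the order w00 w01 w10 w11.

obs A: pose=(3,-7,S) → sL=2/13, sR=1/5, mL=7/130, mR=-18/65
obs B: pose=(1,8,E) → sL=8/109, sR=40/481, mL=1668/52429, mR=-6284/52429
sensor matrix S = [[2/13, 1/5], [8/109, 40/481]]; det S = -6424/3407885
solve [mL_A; mL_B] = S·[w00; w01] and [mR_A; mR_B] = S·[w10; w11]:
  w00 = 1, w01 = -1/2, w10 = -1/2, w11 = -1

1 -1/2 -1/2 -1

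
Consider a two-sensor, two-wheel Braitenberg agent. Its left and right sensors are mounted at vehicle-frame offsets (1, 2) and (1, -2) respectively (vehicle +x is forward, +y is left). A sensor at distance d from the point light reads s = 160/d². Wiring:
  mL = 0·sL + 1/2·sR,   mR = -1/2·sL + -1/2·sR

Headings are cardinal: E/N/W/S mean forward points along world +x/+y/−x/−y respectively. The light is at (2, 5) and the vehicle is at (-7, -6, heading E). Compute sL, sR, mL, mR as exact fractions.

left sensor world pos  = (-6, -4); dL² = 145
right sensor world pos = (-6, -8); dR² = 233
sL = 160/145 = 32/29
sR = 160/233 = 160/233
mL = 0·sL + 1/2·sR = 80/233
mR = -1/2·sL + -1/2·sR = -6048/6757

32/29 160/233 80/233 -6048/6757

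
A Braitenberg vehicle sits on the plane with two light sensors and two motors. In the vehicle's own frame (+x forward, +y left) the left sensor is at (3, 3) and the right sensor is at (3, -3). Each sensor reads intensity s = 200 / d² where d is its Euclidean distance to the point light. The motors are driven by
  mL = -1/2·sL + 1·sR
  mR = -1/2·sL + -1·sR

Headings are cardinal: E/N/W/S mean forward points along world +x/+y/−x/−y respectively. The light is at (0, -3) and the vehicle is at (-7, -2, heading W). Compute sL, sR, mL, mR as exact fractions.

left sensor world pos  = (-10, -5); dL² = 104
right sensor world pos = (-10, 1); dR² = 116
sL = 200/104 = 25/13
sR = 200/116 = 50/29
mL = -1/2·sL + 1·sR = 575/754
mR = -1/2·sL + -1·sR = -2025/754

25/13 50/29 575/754 -2025/754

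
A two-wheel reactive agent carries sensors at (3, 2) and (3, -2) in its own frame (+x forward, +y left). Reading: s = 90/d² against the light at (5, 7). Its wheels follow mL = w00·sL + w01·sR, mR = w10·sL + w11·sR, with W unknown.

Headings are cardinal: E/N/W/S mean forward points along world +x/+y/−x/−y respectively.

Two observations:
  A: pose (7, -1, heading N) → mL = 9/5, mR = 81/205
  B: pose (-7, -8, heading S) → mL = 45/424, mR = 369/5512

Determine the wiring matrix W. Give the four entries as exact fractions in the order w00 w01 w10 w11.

obs A: pose=(7,-1,N) → sL=18/5, sR=90/41, mL=9/5, mR=81/205
obs B: pose=(-7,-8,S) → sL=45/212, sR=9/52, mL=45/424, mR=369/5512
sensor matrix S = [[18/5, 90/41], [45/212, 9/52]]; det S = 22194/141245
solve [mL_A; mL_B] = S·[w00; w01] and [mR_A; mR_B] = S·[w10; w11]:
  w00 = 1/2, w01 = 0, w10 = -1/2, w11 = 1

1/2 0 -1/2 1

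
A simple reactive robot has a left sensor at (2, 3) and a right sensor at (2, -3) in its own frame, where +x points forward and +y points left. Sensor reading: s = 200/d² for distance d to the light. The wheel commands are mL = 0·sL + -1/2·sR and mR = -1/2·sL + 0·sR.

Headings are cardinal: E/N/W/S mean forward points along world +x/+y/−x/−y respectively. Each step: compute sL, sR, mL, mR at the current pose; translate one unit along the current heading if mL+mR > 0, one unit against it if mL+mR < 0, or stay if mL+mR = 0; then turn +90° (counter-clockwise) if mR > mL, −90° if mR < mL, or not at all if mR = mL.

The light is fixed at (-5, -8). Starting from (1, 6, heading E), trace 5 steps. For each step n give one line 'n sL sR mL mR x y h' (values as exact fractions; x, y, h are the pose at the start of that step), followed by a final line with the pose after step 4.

n=0: pose=(1,6,E); sL=200/353, sR=40/37; mL=-20/37, mR=-100/353; mL+mR=-10760/13061 → advance -1; mR−mL=3360/13061 → turn +1·90°
n=1: pose=(0,6,N); sL=10/13, sR=5/8; mL=-5/16, mR=-5/13; mL+mR=-145/208 → advance -1; mR−mL=-15/208 → turn -1·90°
n=2: pose=(0,5,E); sL=40/61, sR=200/149; mL=-100/149, mR=-20/61; mL+mR=-9080/9089 → advance -1; mR−mL=3120/9089 → turn +1·90°
n=3: pose=(-1,5,N); sL=100/113, sR=100/137; mL=-50/137, mR=-50/113; mL+mR=-12500/15481 → advance -1; mR−mL=-1200/15481 → turn -1·90°
n=4: pose=(-1,4,E); sL=200/261, sR=200/117; mL=-100/117, mR=-100/261; mL+mR=-1400/1131 → advance -1; mR−mL=1600/3393 → turn +1·90°

0 200/353 40/37 -20/37 -100/353 1 6 E
1 10/13 5/8 -5/16 -5/13 0 6 N
2 40/61 200/149 -100/149 -20/61 0 5 E
3 100/113 100/137 -50/137 -50/113 -1 5 N
4 200/261 200/117 -100/117 -100/261 -1 4 E
final -2 4 N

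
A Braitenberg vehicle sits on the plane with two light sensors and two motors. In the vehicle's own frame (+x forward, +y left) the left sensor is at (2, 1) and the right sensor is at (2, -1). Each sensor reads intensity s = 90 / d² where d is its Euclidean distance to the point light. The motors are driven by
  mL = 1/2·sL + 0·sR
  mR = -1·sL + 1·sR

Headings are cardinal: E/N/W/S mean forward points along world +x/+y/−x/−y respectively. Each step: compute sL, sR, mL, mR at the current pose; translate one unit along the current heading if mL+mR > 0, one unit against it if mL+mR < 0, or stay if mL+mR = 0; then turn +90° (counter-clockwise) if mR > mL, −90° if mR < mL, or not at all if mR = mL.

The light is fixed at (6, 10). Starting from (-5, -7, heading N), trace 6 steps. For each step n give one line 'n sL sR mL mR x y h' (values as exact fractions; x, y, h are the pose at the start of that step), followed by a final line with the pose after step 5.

n=0: pose=(-5,-7,N); sL=10/41, sR=18/65; mL=5/41, mR=88/2665; mL+mR=413/2665 → advance +1; mR−mL=-237/2665 → turn -1·90°
n=1: pose=(-5,-6,E); sL=5/17, sR=9/37; mL=5/34, mR=-32/629; mL+mR=121/1258 → advance +1; mR−mL=-249/1258 → turn -1·90°
n=2: pose=(-4,-6,S); sL=2/9, sR=18/89; mL=1/9, mR=-16/801; mL+mR=73/801 → advance +1; mR−mL=-35/267 → turn -1·90°
n=3: pose=(-4,-7,W); sL=5/26, sR=9/40; mL=5/52, mR=17/520; mL+mR=67/520 → advance +1; mR−mL=-33/520 → turn -1·90°
n=4: pose=(-5,-7,N); sL=10/41, sR=18/65; mL=5/41, mR=88/2665; mL+mR=413/2665 → advance +1; mR−mL=-237/2665 → turn -1·90°
n=5: pose=(-5,-6,E); sL=5/17, sR=9/37; mL=5/34, mR=-32/629; mL+mR=121/1258 → advance +1; mR−mL=-249/1258 → turn -1·90°

0 10/41 18/65 5/41 88/2665 -5 -7 N
1 5/17 9/37 5/34 -32/629 -5 -6 E
2 2/9 18/89 1/9 -16/801 -4 -6 S
3 5/26 9/40 5/52 17/520 -4 -7 W
4 10/41 18/65 5/41 88/2665 -5 -7 N
5 5/17 9/37 5/34 -32/629 -5 -6 E
final -4 -6 S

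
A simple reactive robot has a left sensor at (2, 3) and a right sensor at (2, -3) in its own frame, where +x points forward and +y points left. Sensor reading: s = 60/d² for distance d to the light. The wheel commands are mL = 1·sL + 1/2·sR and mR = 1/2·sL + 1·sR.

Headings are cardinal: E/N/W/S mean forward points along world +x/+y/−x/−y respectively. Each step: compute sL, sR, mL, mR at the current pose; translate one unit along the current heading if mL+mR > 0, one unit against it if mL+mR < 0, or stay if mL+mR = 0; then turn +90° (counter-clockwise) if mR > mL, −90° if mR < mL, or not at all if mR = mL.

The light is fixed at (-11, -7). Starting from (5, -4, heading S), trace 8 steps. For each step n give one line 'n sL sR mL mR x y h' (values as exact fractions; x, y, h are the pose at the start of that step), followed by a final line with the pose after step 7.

0 30/181 6/17 1053/3077 1341/3077 5 -4 S
1 60/349 12/65 5994/22685 6138/22685 5 -5 E
2 15/53 15/104 3915/11024 1575/5512 6 -5 N
3 60/397 60/361 33570/143317 34650/143317 6 -4 E
4 6/25 30/233 1773/5825 1449/5825 7 -4 N
5 60/449 60/401 37530/180049 38970/180049 7 -3 E
6 15/73 3/26 999/3796 207/949 8 -3 N
7 12/101 12/89 1674/8989 1746/8989 8 -2 E
final 9 -2 N

n=0: pose=(5,-4,S); sL=30/181, sR=6/17; mL=1053/3077, mR=1341/3077; mL+mR=2394/3077 → advance +1; mR−mL=288/3077 → turn +1·90°
n=1: pose=(5,-5,E); sL=60/349, sR=12/65; mL=5994/22685, mR=6138/22685; mL+mR=12132/22685 → advance +1; mR−mL=144/22685 → turn +1·90°
n=2: pose=(6,-5,N); sL=15/53, sR=15/104; mL=3915/11024, mR=1575/5512; mL+mR=7065/11024 → advance +1; mR−mL=-765/11024 → turn -1·90°
n=3: pose=(6,-4,E); sL=60/397, sR=60/361; mL=33570/143317, mR=34650/143317; mL+mR=68220/143317 → advance +1; mR−mL=1080/143317 → turn +1·90°
n=4: pose=(7,-4,N); sL=6/25, sR=30/233; mL=1773/5825, mR=1449/5825; mL+mR=3222/5825 → advance +1; mR−mL=-324/5825 → turn -1·90°
n=5: pose=(7,-3,E); sL=60/449, sR=60/401; mL=37530/180049, mR=38970/180049; mL+mR=76500/180049 → advance +1; mR−mL=1440/180049 → turn +1·90°
n=6: pose=(8,-3,N); sL=15/73, sR=3/26; mL=999/3796, mR=207/949; mL+mR=1827/3796 → advance +1; mR−mL=-171/3796 → turn -1·90°
n=7: pose=(8,-2,E); sL=12/101, sR=12/89; mL=1674/8989, mR=1746/8989; mL+mR=3420/8989 → advance +1; mR−mL=72/8989 → turn +1·90°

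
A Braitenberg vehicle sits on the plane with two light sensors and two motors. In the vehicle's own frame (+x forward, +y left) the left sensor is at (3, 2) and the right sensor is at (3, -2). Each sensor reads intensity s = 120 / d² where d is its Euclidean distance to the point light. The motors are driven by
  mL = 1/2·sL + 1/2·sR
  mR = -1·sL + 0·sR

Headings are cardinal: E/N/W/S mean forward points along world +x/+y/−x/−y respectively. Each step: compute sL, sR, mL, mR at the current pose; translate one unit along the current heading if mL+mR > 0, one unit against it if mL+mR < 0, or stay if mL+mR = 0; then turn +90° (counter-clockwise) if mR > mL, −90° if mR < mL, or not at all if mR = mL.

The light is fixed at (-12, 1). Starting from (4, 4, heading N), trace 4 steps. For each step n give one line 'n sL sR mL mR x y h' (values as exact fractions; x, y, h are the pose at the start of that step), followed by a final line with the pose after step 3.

n=0: pose=(4,4,N); sL=15/29, sR=1/3; mL=37/87, mR=-15/29; mL+mR=-8/87 → advance -1; mR−mL=-82/87 → turn -1·90°
n=1: pose=(4,3,E); sL=120/377, sR=120/361; mL=44280/136097, mR=-120/377; mL+mR=960/136097 → advance +1; mR−mL=-87600/136097 → turn -1·90°
n=2: pose=(5,3,S); sL=60/181, sR=60/113; mL=8820/20453, mR=-60/181; mL+mR=2040/20453 → advance +1; mR−mL=-15600/20453 → turn -1·90°
n=3: pose=(5,2,W); sL=120/197, sR=24/41; mL=4824/8077, mR=-120/197; mL+mR=-96/8077 → advance -1; mR−mL=-9744/8077 → turn -1·90°

0 15/29 1/3 37/87 -15/29 4 4 N
1 120/377 120/361 44280/136097 -120/377 4 3 E
2 60/181 60/113 8820/20453 -60/181 5 3 S
3 120/197 24/41 4824/8077 -120/197 5 2 W
final 6 2 N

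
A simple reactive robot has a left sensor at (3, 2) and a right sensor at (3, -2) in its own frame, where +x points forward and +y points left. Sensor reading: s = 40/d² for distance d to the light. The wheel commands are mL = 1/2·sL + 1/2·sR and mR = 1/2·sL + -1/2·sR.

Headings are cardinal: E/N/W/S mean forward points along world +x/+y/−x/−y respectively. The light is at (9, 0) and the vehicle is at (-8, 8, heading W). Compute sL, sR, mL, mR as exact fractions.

10/109 2/25 234/2725 16/2725

left sensor world pos  = (-11, 6); dL² = 436
right sensor world pos = (-11, 10); dR² = 500
sL = 40/436 = 10/109
sR = 40/500 = 2/25
mL = 1/2·sL + 1/2·sR = 234/2725
mR = 1/2·sL + -1/2·sR = 16/2725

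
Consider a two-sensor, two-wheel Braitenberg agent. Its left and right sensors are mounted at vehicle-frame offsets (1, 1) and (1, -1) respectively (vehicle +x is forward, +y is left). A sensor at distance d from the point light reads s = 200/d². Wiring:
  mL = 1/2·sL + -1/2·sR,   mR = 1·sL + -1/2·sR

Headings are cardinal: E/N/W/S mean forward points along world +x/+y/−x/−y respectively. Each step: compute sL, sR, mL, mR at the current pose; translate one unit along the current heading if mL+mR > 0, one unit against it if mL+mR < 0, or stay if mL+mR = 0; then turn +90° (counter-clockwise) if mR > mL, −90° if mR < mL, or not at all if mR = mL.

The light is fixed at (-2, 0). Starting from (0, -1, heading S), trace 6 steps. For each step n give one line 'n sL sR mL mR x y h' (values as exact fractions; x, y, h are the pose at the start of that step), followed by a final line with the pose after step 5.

0 200/13 40 -160/13 -60/13 0 -1 S
1 20 20 0 10 0 0 E
2 40 200/17 240/17 580/17 1 0 N
3 50 25 25/2 75/2 1 1 W
4 200/9 200 -800/9 -700/9 0 1 S
5 100/9 20 -40/9 10/9 0 2 E
final -1 2 N

n=0: pose=(0,-1,S); sL=200/13, sR=40; mL=-160/13, mR=-60/13; mL+mR=-220/13 → advance -1; mR−mL=100/13 → turn +1·90°
n=1: pose=(0,0,E); sL=20, sR=20; mL=0, mR=10; mL+mR=10 → advance +1; mR−mL=10 → turn +1·90°
n=2: pose=(1,0,N); sL=40, sR=200/17; mL=240/17, mR=580/17; mL+mR=820/17 → advance +1; mR−mL=20 → turn +1·90°
n=3: pose=(1,1,W); sL=50, sR=25; mL=25/2, mR=75/2; mL+mR=50 → advance +1; mR−mL=25 → turn +1·90°
n=4: pose=(0,1,S); sL=200/9, sR=200; mL=-800/9, mR=-700/9; mL+mR=-500/3 → advance -1; mR−mL=100/9 → turn +1·90°
n=5: pose=(0,2,E); sL=100/9, sR=20; mL=-40/9, mR=10/9; mL+mR=-10/3 → advance -1; mR−mL=50/9 → turn +1·90°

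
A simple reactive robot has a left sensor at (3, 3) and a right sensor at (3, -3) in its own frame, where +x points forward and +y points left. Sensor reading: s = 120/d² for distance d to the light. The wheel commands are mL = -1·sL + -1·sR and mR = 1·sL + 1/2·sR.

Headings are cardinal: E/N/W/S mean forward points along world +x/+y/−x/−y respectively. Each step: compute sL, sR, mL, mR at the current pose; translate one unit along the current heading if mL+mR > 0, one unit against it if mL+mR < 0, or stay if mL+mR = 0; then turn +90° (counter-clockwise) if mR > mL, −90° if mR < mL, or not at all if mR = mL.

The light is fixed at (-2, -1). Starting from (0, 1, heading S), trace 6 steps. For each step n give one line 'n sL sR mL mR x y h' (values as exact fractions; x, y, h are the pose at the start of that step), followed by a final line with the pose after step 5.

n=0: pose=(0,1,S); sL=60/13, sR=60; mL=-840/13, mR=450/13; mL+mR=-30 → advance -1; mR−mL=1290/13 → turn +1·90°
n=1: pose=(0,2,E); sL=120/61, sR=24/5; mL=-2064/305, mR=1332/305; mL+mR=-12/5 → advance -1; mR−mL=3396/305 → turn +1·90°
n=2: pose=(-1,2,N); sL=3, sR=30/13; mL=-69/13, mR=54/13; mL+mR=-15/13 → advance -1; mR−mL=123/13 → turn +1·90°
n=3: pose=(-1,1,W); sL=24, sR=120/29; mL=-816/29, mR=756/29; mL+mR=-60/29 → advance -1; mR−mL=1572/29 → turn +1·90°
n=4: pose=(0,1,S); sL=60/13, sR=60; mL=-840/13, mR=450/13; mL+mR=-30 → advance -1; mR−mL=1290/13 → turn +1·90°
n=5: pose=(0,2,E); sL=120/61, sR=24/5; mL=-2064/305, mR=1332/305; mL+mR=-12/5 → advance -1; mR−mL=3396/305 → turn +1·90°

0 60/13 60 -840/13 450/13 0 1 S
1 120/61 24/5 -2064/305 1332/305 0 2 E
2 3 30/13 -69/13 54/13 -1 2 N
3 24 120/29 -816/29 756/29 -1 1 W
4 60/13 60 -840/13 450/13 0 1 S
5 120/61 24/5 -2064/305 1332/305 0 2 E
final -1 2 N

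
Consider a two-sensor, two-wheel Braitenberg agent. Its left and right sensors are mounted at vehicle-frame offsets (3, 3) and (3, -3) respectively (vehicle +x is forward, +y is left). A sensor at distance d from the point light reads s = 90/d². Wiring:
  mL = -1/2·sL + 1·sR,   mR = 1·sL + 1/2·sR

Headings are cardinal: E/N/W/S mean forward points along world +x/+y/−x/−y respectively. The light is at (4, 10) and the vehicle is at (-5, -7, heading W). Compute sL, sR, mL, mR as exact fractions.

left sensor world pos  = (-8, -10); dL² = 544
right sensor world pos = (-8, -4); dR² = 340
sL = 90/544 = 45/272
sR = 90/340 = 9/34
mL = -1/2·sL + 1·sR = 99/544
mR = 1·sL + 1/2·sR = 81/272

45/272 9/34 99/544 81/272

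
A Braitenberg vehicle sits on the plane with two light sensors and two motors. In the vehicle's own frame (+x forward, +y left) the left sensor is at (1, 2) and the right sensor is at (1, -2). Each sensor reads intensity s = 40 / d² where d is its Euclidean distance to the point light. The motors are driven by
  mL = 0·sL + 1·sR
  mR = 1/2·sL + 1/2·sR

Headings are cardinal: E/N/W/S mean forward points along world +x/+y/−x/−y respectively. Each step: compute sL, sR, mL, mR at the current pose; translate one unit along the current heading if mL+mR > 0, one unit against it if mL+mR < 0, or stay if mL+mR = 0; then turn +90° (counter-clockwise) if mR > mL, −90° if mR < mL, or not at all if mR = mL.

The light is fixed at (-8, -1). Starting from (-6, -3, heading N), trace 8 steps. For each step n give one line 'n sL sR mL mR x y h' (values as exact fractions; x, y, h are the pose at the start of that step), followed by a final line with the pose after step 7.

0 40 40/17 40/17 360/17 -6 -3 N
1 4 20 20 12 -6 -2 W
2 40 40/9 40/9 200/9 -7 -2 N
3 10 10 10 10 -7 -1 W
4 8 8 8 8 -8 -1 W
5 5 5 5 5 -9 -1 W
6 40/13 40/13 40/13 40/13 -10 -1 W
7 2 2 2 2 -11 -1 W
final -12 -1 W

n=0: pose=(-6,-3,N); sL=40, sR=40/17; mL=40/17, mR=360/17; mL+mR=400/17 → advance +1; mR−mL=320/17 → turn +1·90°
n=1: pose=(-6,-2,W); sL=4, sR=20; mL=20, mR=12; mL+mR=32 → advance +1; mR−mL=-8 → turn -1·90°
n=2: pose=(-7,-2,N); sL=40, sR=40/9; mL=40/9, mR=200/9; mL+mR=80/3 → advance +1; mR−mL=160/9 → turn +1·90°
n=3: pose=(-7,-1,W); sL=10, sR=10; mL=10, mR=10; mL+mR=20 → advance +1; mR−mL=0 → turn +0·90°
n=4: pose=(-8,-1,W); sL=8, sR=8; mL=8, mR=8; mL+mR=16 → advance +1; mR−mL=0 → turn +0·90°
n=5: pose=(-9,-1,W); sL=5, sR=5; mL=5, mR=5; mL+mR=10 → advance +1; mR−mL=0 → turn +0·90°
n=6: pose=(-10,-1,W); sL=40/13, sR=40/13; mL=40/13, mR=40/13; mL+mR=80/13 → advance +1; mR−mL=0 → turn +0·90°
n=7: pose=(-11,-1,W); sL=2, sR=2; mL=2, mR=2; mL+mR=4 → advance +1; mR−mL=0 → turn +0·90°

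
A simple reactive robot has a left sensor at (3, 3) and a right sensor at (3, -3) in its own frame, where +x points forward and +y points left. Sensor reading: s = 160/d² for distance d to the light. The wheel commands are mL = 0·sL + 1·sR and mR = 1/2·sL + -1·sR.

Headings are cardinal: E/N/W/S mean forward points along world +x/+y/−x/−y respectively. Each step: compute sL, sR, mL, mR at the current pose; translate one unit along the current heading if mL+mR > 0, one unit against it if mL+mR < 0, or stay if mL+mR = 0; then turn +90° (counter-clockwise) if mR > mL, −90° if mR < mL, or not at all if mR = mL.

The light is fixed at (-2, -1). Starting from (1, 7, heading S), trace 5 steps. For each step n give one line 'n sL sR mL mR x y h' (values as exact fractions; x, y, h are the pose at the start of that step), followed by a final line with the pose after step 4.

0 160/61 32/5 32/5 -1552/305 1 7 S
1 10 8/5 8/5 17/5 1 6 W
2 160/41 160/17 160/17 -5200/697 0 6 S
3 16 80/41 80/41 248/41 0 5 W
4 32/5 160/13 160/13 -592/65 -1 5 S
final -1 4 W

n=0: pose=(1,7,S); sL=160/61, sR=32/5; mL=32/5, mR=-1552/305; mL+mR=80/61 → advance +1; mR−mL=-3504/305 → turn -1·90°
n=1: pose=(1,6,W); sL=10, sR=8/5; mL=8/5, mR=17/5; mL+mR=5 → advance +1; mR−mL=9/5 → turn +1·90°
n=2: pose=(0,6,S); sL=160/41, sR=160/17; mL=160/17, mR=-5200/697; mL+mR=80/41 → advance +1; mR−mL=-11760/697 → turn -1·90°
n=3: pose=(0,5,W); sL=16, sR=80/41; mL=80/41, mR=248/41; mL+mR=8 → advance +1; mR−mL=168/41 → turn +1·90°
n=4: pose=(-1,5,S); sL=32/5, sR=160/13; mL=160/13, mR=-592/65; mL+mR=16/5 → advance +1; mR−mL=-1392/65 → turn -1·90°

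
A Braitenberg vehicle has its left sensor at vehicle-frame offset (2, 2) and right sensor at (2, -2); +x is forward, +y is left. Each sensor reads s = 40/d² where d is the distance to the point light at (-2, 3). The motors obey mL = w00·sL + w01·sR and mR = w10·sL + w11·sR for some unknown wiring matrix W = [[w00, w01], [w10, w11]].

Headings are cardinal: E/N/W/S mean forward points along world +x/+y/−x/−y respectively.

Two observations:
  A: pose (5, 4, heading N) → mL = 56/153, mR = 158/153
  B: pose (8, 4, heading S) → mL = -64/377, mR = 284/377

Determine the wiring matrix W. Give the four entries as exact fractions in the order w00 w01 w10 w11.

1/2 -1/2 1/2 1

obs A: pose=(5,4,N) → sL=20/17, sR=4/9, mL=56/153, mR=158/153
obs B: pose=(8,4,S) → sL=8/29, sR=8/13, mL=-64/377, mR=284/377
sensor matrix S = [[20/17, 4/9], [8/29, 8/13]]; det S = 34688/57681
solve [mL_A; mL_B] = S·[w00; w01] and [mR_A; mR_B] = S·[w10; w11]:
  w00 = 1/2, w01 = -1/2, w10 = 1/2, w11 = 1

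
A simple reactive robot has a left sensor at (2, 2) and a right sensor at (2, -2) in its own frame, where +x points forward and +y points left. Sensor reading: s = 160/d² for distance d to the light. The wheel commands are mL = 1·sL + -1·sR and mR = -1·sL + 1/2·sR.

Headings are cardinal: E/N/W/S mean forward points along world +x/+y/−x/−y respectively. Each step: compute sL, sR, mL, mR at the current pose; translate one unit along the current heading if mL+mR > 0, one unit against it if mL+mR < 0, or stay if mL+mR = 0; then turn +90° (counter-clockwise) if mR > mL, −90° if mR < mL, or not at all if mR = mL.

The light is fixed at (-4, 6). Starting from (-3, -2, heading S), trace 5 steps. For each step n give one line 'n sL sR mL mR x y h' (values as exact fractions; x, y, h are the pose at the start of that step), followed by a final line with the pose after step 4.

0 160/109 160/101 -1280/11009 -7440/11009 -3 -2 S
1 80/41 80/13 -2240/533 600/533 -3 -1 W
2 160/97 160/81 -2560/7857 -5200/7857 -2 -1 S
3 5/2 10 -15/2 5/2 -2 0 W
4 160/89 32/13 -768/1157 -656/1157 -1 0 S
final -1 1 E

n=0: pose=(-3,-2,S); sL=160/109, sR=160/101; mL=-1280/11009, mR=-7440/11009; mL+mR=-80/101 → advance -1; mR−mL=-6160/11009 → turn -1·90°
n=1: pose=(-3,-1,W); sL=80/41, sR=80/13; mL=-2240/533, mR=600/533; mL+mR=-40/13 → advance -1; mR−mL=2840/533 → turn +1·90°
n=2: pose=(-2,-1,S); sL=160/97, sR=160/81; mL=-2560/7857, mR=-5200/7857; mL+mR=-80/81 → advance -1; mR−mL=-880/2619 → turn -1·90°
n=3: pose=(-2,0,W); sL=5/2, sR=10; mL=-15/2, mR=5/2; mL+mR=-5 → advance -1; mR−mL=10 → turn +1·90°
n=4: pose=(-1,0,S); sL=160/89, sR=32/13; mL=-768/1157, mR=-656/1157; mL+mR=-16/13 → advance -1; mR−mL=112/1157 → turn +1·90°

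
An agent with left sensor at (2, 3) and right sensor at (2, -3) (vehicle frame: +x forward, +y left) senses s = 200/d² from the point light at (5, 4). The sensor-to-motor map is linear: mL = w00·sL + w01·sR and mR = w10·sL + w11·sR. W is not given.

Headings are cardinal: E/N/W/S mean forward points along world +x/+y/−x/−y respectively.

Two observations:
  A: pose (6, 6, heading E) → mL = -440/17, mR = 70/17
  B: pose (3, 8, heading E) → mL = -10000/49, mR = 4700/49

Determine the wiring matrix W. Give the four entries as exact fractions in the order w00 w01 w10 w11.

-1 -1 -1 1/2

obs A: pose=(6,6,E) → sL=100/17, sR=20, mL=-440/17, mR=70/17
obs B: pose=(3,8,E) → sL=200/49, sR=200, mL=-10000/49, mR=4700/49
sensor matrix S = [[100/17, 20], [200/49, 200]]; det S = 912000/833
solve [mL_A; mL_B] = S·[w00; w01] and [mR_A; mR_B] = S·[w10; w11]:
  w00 = -1, w01 = -1, w10 = -1, w11 = 1/2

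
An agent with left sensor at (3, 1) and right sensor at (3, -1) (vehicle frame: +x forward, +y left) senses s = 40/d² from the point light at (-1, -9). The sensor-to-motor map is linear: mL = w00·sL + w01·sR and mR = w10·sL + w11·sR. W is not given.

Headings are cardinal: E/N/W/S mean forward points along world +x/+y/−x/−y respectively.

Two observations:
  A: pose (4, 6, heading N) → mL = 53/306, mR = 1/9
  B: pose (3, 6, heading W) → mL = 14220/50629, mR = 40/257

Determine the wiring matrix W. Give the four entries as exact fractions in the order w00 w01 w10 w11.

obs A: pose=(4,6,N) → sL=2/17, sR=1/9, mL=53/306, mR=1/9
obs B: pose=(3,6,W) → sL=40/197, sR=40/257, mL=14220/50629, mR=40/257
sensor matrix S = [[2/17, 1/9], [40/197, 40/257]]; det S = -32920/7746237
solve [mL_A; mL_B] = S·[w00; w01] and [mR_A; mR_B] = S·[w10; w11]:
  w00 = 1, w01 = 1/2, w10 = 0, w11 = 1

1 1/2 0 1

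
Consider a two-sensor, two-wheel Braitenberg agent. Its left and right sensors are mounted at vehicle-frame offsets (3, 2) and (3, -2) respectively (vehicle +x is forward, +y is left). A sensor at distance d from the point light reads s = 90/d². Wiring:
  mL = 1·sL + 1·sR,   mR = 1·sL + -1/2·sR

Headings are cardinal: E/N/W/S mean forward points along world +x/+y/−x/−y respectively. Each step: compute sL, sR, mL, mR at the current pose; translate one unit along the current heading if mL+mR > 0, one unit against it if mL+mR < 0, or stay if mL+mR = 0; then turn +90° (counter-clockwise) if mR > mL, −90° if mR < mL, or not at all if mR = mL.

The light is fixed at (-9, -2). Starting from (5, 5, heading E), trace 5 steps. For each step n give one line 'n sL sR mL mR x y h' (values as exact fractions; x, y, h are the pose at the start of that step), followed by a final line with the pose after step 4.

n=0: pose=(5,5,E); sL=9/37, sR=45/157; mL=3078/5809, mR=1161/11618; mL+mR=7317/11618 → advance +1; mR−mL=-135/314 → turn -1·90°
n=1: pose=(6,5,S); sL=18/61, sR=18/37; mL=1764/2257, mR=117/2257; mL+mR=1881/2257 → advance +1; mR−mL=-27/37 → turn -1·90°
n=2: pose=(6,4,W); sL=9/16, sR=45/104; mL=207/208, mR=9/26; mL+mR=279/208 → advance +1; mR−mL=-135/208 → turn -1·90°
n=3: pose=(5,4,N); sL=2/5, sR=90/337; mL=1124/1685, mR=449/1685; mL+mR=1573/1685 → advance +1; mR−mL=-135/337 → turn -1·90°
n=4: pose=(5,5,E); sL=9/37, sR=45/157; mL=3078/5809, mR=1161/11618; mL+mR=7317/11618 → advance +1; mR−mL=-135/314 → turn -1·90°

0 9/37 45/157 3078/5809 1161/11618 5 5 E
1 18/61 18/37 1764/2257 117/2257 6 5 S
2 9/16 45/104 207/208 9/26 6 4 W
3 2/5 90/337 1124/1685 449/1685 5 4 N
4 9/37 45/157 3078/5809 1161/11618 5 5 E
final 6 5 S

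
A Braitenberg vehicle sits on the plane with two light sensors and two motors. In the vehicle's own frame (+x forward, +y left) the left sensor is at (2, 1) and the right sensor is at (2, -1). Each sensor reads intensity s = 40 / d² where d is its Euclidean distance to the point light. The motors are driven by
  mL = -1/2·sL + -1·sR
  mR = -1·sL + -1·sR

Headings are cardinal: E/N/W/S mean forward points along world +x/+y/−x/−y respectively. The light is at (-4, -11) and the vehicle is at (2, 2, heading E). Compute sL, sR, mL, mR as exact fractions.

2/13 5/26 -7/26 -9/26

left sensor world pos  = (4, 3); dL² = 260
right sensor world pos = (4, 1); dR² = 208
sL = 40/260 = 2/13
sR = 40/208 = 5/26
mL = -1/2·sL + -1·sR = -7/26
mR = -1·sL + -1·sR = -9/26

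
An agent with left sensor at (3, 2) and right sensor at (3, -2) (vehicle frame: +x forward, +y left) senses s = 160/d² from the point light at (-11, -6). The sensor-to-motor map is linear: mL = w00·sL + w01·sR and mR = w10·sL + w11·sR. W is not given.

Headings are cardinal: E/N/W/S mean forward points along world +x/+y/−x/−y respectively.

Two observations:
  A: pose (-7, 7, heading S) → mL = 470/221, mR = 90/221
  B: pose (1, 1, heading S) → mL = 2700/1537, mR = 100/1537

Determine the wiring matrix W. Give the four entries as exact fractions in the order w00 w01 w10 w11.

obs A: pose=(-7,7,S) → sL=20/17, sR=20/13, mL=470/221, mR=90/221
obs B: pose=(1,1,S) → sL=40/53, sR=40/29, mL=2700/1537, mR=100/1537
sensor matrix S = [[20/17, 20/13], [40/53, 40/29]]; det S = 156800/339677
solve [mL_A; mL_B] = S·[w00; w01] and [mR_A; mR_B] = S·[w10; w11]:
  w00 = 1/2, w01 = 1, w10 = 1, w11 = -1/2

1/2 1 1 -1/2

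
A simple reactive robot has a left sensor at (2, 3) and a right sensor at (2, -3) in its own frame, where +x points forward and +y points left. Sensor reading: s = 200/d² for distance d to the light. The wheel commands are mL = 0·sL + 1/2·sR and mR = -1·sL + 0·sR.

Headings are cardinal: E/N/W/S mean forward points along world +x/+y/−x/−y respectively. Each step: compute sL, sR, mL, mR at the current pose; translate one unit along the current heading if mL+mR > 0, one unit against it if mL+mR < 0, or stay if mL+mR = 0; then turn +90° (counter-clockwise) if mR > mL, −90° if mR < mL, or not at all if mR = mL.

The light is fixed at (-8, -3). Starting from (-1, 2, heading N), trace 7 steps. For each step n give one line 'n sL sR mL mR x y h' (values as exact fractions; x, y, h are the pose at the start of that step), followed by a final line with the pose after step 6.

0 40/13 200/149 100/149 -40/13 -1 2 N
1 20/13 100/41 50/41 -20/13 -1 1 E
2 40/17 200/13 100/13 -40/17 -2 1 S
3 25/2 50/13 25/13 -25/2 -2 0 W
4 200/41 8/5 4/5 -200/41 -1 0 N
5 100/53 100/41 50/41 -100/53 -1 -1 E
6 200/81 200/9 100/9 -200/81 -2 -1 S
final -2 -2 W

n=0: pose=(-1,2,N); sL=40/13, sR=200/149; mL=100/149, mR=-40/13; mL+mR=-4660/1937 → advance -1; mR−mL=-7260/1937 → turn -1·90°
n=1: pose=(-1,1,E); sL=20/13, sR=100/41; mL=50/41, mR=-20/13; mL+mR=-170/533 → advance -1; mR−mL=-1470/533 → turn -1·90°
n=2: pose=(-2,1,S); sL=40/17, sR=200/13; mL=100/13, mR=-40/17; mL+mR=1180/221 → advance +1; mR−mL=-2220/221 → turn -1·90°
n=3: pose=(-2,0,W); sL=25/2, sR=50/13; mL=25/13, mR=-25/2; mL+mR=-275/26 → advance -1; mR−mL=-375/26 → turn -1·90°
n=4: pose=(-1,0,N); sL=200/41, sR=8/5; mL=4/5, mR=-200/41; mL+mR=-836/205 → advance -1; mR−mL=-1164/205 → turn -1·90°
n=5: pose=(-1,-1,E); sL=100/53, sR=100/41; mL=50/41, mR=-100/53; mL+mR=-1450/2173 → advance -1; mR−mL=-6750/2173 → turn -1·90°
n=6: pose=(-2,-1,S); sL=200/81, sR=200/9; mL=100/9, mR=-200/81; mL+mR=700/81 → advance +1; mR−mL=-1100/81 → turn -1·90°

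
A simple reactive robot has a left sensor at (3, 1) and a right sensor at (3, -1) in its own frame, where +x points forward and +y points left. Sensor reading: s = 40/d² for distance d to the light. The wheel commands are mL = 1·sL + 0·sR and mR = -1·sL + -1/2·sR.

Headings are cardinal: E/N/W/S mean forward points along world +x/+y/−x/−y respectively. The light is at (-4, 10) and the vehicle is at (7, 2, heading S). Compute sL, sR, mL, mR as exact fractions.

8/53 40/221 8/53 -2828/11713

left sensor world pos  = (8, -1); dL² = 265
right sensor world pos = (6, -1); dR² = 221
sL = 40/265 = 8/53
sR = 40/221 = 40/221
mL = 1·sL + 0·sR = 8/53
mR = -1·sL + -1/2·sR = -2828/11713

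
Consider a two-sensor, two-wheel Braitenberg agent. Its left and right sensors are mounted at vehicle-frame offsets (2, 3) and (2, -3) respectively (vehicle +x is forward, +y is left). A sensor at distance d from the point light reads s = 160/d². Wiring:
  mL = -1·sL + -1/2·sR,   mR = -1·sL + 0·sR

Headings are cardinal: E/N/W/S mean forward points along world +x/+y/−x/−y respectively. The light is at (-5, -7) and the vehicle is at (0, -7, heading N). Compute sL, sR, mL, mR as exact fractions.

left sensor world pos  = (-3, -5); dL² = 8
right sensor world pos = (3, -5); dR² = 68
sL = 160/8 = 20
sR = 160/68 = 40/17
mL = -1·sL + -1/2·sR = -360/17
mR = -1·sL + 0·sR = -20

20 40/17 -360/17 -20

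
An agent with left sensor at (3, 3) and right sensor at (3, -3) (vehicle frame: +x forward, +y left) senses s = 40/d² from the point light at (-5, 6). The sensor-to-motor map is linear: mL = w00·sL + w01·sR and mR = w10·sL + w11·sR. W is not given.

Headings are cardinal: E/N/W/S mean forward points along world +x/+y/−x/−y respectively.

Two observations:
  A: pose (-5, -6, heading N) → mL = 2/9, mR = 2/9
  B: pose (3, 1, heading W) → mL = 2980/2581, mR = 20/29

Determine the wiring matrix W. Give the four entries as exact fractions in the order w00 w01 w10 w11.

-1/2 1 0 1/2

obs A: pose=(-5,-6,N) → sL=4/9, sR=4/9, mL=2/9, mR=2/9
obs B: pose=(3,1,W) → sL=40/89, sR=40/29, mL=2980/2581, mR=20/29
sensor matrix S = [[4/9, 4/9], [40/89, 40/29]]; det S = 3200/7743
solve [mL_A; mL_B] = S·[w00; w01] and [mR_A; mR_B] = S·[w10; w11]:
  w00 = -1/2, w01 = 1, w10 = 0, w11 = 1/2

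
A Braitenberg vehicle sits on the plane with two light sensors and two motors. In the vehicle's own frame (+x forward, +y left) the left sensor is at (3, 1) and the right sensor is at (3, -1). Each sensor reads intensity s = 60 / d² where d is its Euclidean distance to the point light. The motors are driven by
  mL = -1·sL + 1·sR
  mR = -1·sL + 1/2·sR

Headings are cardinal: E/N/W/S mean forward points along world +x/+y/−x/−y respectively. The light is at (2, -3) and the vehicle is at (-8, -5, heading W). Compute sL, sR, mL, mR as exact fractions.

left sensor world pos  = (-11, -6); dL² = 178
right sensor world pos = (-11, -4); dR² = 170
sL = 60/178 = 30/89
sR = 60/170 = 6/17
mL = -1·sL + 1·sR = 24/1513
mR = -1·sL + 1/2·sR = -243/1513

30/89 6/17 24/1513 -243/1513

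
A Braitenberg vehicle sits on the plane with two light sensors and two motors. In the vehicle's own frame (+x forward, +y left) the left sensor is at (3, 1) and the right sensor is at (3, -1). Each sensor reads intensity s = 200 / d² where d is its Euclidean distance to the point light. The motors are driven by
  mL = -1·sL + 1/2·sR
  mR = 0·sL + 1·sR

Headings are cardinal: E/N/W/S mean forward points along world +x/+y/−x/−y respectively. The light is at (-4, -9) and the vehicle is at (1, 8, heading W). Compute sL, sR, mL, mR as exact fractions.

left sensor world pos  = (-2, 7); dL² = 260
right sensor world pos = (-2, 9); dR² = 328
sL = 200/260 = 10/13
sR = 200/328 = 25/41
mL = -1·sL + 1/2·sR = -495/1066
mR = 0·sL + 1·sR = 25/41

10/13 25/41 -495/1066 25/41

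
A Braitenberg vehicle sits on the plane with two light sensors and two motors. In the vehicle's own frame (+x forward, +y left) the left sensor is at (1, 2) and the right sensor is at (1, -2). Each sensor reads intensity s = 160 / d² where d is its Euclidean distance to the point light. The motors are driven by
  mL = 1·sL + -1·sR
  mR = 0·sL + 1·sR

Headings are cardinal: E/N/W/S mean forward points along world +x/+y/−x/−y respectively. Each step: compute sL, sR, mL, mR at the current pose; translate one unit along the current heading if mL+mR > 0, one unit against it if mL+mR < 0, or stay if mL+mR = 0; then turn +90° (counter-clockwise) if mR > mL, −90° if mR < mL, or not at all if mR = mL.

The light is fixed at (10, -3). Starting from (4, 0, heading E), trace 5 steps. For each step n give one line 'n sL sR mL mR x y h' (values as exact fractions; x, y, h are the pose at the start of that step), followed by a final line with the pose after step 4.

0 16/5 80/13 -192/65 80/13 4 0 E
1 32/13 32/5 -256/65 32/5 5 0 N
2 4 20/9 16/9 20/9 5 1 W
3 32/5 160/73 1536/365 160/73 4 1 S
4 16/5 80/37 192/185 80/37 4 0 W
final 3 0 S

n=0: pose=(4,0,E); sL=16/5, sR=80/13; mL=-192/65, mR=80/13; mL+mR=16/5 → advance +1; mR−mL=592/65 → turn +1·90°
n=1: pose=(5,0,N); sL=32/13, sR=32/5; mL=-256/65, mR=32/5; mL+mR=32/13 → advance +1; mR−mL=672/65 → turn +1·90°
n=2: pose=(5,1,W); sL=4, sR=20/9; mL=16/9, mR=20/9; mL+mR=4 → advance +1; mR−mL=4/9 → turn +1·90°
n=3: pose=(4,1,S); sL=32/5, sR=160/73; mL=1536/365, mR=160/73; mL+mR=32/5 → advance +1; mR−mL=-736/365 → turn -1·90°
n=4: pose=(4,0,W); sL=16/5, sR=80/37; mL=192/185, mR=80/37; mL+mR=16/5 → advance +1; mR−mL=208/185 → turn +1·90°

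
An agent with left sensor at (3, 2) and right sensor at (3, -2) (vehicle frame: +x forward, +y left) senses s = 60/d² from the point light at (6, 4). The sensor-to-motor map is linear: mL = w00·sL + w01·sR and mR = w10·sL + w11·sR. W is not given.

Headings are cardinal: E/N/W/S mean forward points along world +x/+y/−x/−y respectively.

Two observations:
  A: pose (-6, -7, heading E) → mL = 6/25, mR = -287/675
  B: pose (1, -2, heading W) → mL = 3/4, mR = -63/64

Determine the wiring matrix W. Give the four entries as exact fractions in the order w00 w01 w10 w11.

obs A: pose=(-6,-7,E) → sL=10/27, sR=6/25, mL=6/25, mR=-287/675
obs B: pose=(1,-2,W) → sL=15/32, sR=3/4, mL=3/4, mR=-63/64
sensor matrix S = [[10/27, 6/25], [15/32, 3/4]]; det S = 119/720
solve [mL_A; mL_B] = S·[w00; w01] and [mR_A; mR_B] = S·[w10; w11]:
  w00 = 0, w01 = 1, w10 = -1/2, w11 = -1

0 1 -1/2 -1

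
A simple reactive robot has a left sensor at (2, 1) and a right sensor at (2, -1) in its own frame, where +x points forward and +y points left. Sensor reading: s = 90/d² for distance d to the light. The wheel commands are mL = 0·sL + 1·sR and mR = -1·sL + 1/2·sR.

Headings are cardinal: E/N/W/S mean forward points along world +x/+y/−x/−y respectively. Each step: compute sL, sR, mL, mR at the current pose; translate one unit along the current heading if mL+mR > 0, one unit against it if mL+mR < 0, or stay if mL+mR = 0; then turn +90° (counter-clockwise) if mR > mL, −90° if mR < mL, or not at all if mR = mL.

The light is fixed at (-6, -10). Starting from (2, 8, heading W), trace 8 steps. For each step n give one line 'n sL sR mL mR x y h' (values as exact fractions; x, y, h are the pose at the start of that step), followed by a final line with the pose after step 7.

0 18/65 90/397 90/397 -4221/25805 2 8 W
1 45/218 45/232 45/232 -5535/50576 1 8 N
2 90/481 2/9 2/9 -329/4329 1 9 E
3 9/37 45/169 45/169 -1377/12506 2 9 S
4 18/65 90/397 90/397 -4221/25805 2 8 W
5 45/218 45/232 45/232 -5535/50576 1 8 N
6 90/481 2/9 2/9 -329/4329 1 9 E
7 9/37 45/169 45/169 -1377/12506 2 9 S
final 2 8 W

n=0: pose=(2,8,W); sL=18/65, sR=90/397; mL=90/397, mR=-4221/25805; mL+mR=1629/25805 → advance +1; mR−mL=-10071/25805 → turn -1·90°
n=1: pose=(1,8,N); sL=45/218, sR=45/232; mL=45/232, mR=-5535/50576; mL+mR=4275/50576 → advance +1; mR−mL=-15345/50576 → turn -1·90°
n=2: pose=(1,9,E); sL=90/481, sR=2/9; mL=2/9, mR=-329/4329; mL+mR=211/1443 → advance +1; mR−mL=-1291/4329 → turn -1·90°
n=3: pose=(2,9,S); sL=9/37, sR=45/169; mL=45/169, mR=-1377/12506; mL+mR=1953/12506 → advance +1; mR−mL=-4707/12506 → turn -1·90°
n=4: pose=(2,8,W); sL=18/65, sR=90/397; mL=90/397, mR=-4221/25805; mL+mR=1629/25805 → advance +1; mR−mL=-10071/25805 → turn -1·90°
n=5: pose=(1,8,N); sL=45/218, sR=45/232; mL=45/232, mR=-5535/50576; mL+mR=4275/50576 → advance +1; mR−mL=-15345/50576 → turn -1·90°
n=6: pose=(1,9,E); sL=90/481, sR=2/9; mL=2/9, mR=-329/4329; mL+mR=211/1443 → advance +1; mR−mL=-1291/4329 → turn -1·90°
n=7: pose=(2,9,S); sL=9/37, sR=45/169; mL=45/169, mR=-1377/12506; mL+mR=1953/12506 → advance +1; mR−mL=-4707/12506 → turn -1·90°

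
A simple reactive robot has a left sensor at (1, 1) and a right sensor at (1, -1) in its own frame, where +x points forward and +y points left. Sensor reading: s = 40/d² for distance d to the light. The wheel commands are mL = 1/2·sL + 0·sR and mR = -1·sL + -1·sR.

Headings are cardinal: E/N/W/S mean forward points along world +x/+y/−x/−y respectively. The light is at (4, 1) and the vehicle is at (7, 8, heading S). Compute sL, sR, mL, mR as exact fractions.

left sensor world pos  = (8, 7); dL² = 52
right sensor world pos = (6, 7); dR² = 40
sL = 40/52 = 10/13
sR = 40/40 = 1
mL = 1/2·sL + 0·sR = 5/13
mR = -1·sL + -1·sR = -23/13

10/13 1 5/13 -23/13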